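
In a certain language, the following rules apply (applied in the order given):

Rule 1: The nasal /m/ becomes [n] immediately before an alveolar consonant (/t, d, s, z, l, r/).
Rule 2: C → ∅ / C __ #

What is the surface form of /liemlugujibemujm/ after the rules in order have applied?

Rule 1 (nasal place assimilation): /m/ precedes the alveolar consonant /l/, so it assimilates in place to [n]. /liemlugujibemujm/ → lienlugujibemujm.
Rule 2 (final cluster simplification): /m/ is the second consonant of a word-final cluster /jm/, so it deletes. /lienlugujibemujm/ → lienlugujibemuj.

lienlugujibemuj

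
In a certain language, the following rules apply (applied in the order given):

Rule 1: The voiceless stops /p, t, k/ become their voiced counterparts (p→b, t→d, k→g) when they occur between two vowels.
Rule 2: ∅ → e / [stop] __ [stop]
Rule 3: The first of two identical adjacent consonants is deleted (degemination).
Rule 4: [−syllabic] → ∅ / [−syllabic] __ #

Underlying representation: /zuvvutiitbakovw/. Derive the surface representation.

zuvudiitebagov

Rule 1 (intervocalic voicing): /t/ is a voiceless stop between vowels /u/ and /i/, so it voices to [d]. /k/ is a voiceless stop between vowels /a/ and /o/, so it voices to [g]. /zuvvutiitbakovw/ → zuvvudiitbagovw.
Rule 2 (stop-cluster e-epenthesis): /t/ and /b/ form a stop–stop cluster, so [e] is inserted between them. /zuvvudiitbagovw/ → zuvvudiitebagovw.
Rule 3 (degemination): /vv/ is a geminate; the first /v/ deletes. /zuvvudiitebagovw/ → zuvudiitebagovw.
Rule 4 (final cluster simplification): /w/ is the second consonant of a word-final cluster /vw/, so it deletes. /zuvudiitebagovw/ → zuvudiitebagov.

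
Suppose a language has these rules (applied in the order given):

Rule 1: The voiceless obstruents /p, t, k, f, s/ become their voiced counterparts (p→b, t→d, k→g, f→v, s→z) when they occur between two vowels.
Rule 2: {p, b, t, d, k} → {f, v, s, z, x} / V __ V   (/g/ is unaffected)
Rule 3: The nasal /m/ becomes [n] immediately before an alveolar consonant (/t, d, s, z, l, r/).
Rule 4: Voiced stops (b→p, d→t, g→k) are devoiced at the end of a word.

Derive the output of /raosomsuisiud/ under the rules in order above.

raozonsuiziut

Rule 1 (intervocalic voicing): /s/ is a voiceless obstruent between vowels /o/ and /o/, so it voices to [z]. /s/ is a voiceless obstruent between vowels /i/ and /i/, so it voices to [z]. /raosomsuisiud/ → raozomsuiziud.
Rule 2 (intervocalic spirantization): no segment meets the environment; /raozomsuiziud/ is unchanged.
Rule 3 (nasal place assimilation): /m/ precedes the alveolar consonant /s/, so it assimilates in place to [n]. /raozomsuiziud/ → raozonsuiziud.
Rule 4 (final devoicing): /d/ is a voiced stop in word-final position, so it devoices to [t]. /raozonsuiziud/ → raozonsuiziut.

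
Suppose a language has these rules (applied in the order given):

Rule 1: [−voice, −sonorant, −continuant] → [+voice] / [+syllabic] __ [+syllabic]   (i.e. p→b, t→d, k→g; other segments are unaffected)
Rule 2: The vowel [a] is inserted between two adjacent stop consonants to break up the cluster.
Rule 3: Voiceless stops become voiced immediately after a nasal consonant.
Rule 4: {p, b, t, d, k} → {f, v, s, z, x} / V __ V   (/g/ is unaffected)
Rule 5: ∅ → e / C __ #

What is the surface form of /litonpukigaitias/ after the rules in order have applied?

Rule 1 (intervocalic voicing): /t/ is a voiceless stop between vowels /i/ and /o/, so it voices to [d]. /k/ is a voiceless stop between vowels /u/ and /i/, so it voices to [g]. /t/ is a voiceless stop between vowels /i/ and /i/, so it voices to [d]. /litonpukigaitias/ → lidonpugigaidias.
Rule 2 (stop-cluster a-epenthesis): no segment meets the environment; /lidonpugigaidias/ is unchanged.
Rule 3 (post-nasal voicing): /p/ is a voiceless stop immediately after the nasal /n/, so it voices to [b]. /lidonpugigaidias/ → lidonbugigaidias.
Rule 4 (intervocalic spirantization): /d/ is a stop between vowels /i/ and /o/, so it spirantizes to the fricative [z]. /d/ is a stop between vowels /i/ and /i/, so it spirantizes to the fricative [z]. /lidonbugigaidias/ → lizonbugigaizias.
Rule 5 (final e-epenthesis): the form ends in the consonant /s/, so [e] is inserted word-finally. /lizonbugigaizias/ → lizonbugigaiziase.

lizonbugigaiziase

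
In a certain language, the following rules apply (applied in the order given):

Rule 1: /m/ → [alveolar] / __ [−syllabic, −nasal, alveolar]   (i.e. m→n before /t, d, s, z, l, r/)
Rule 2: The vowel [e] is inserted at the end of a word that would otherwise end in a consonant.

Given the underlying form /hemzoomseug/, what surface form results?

henzoonseuge

Rule 1 (nasal place assimilation): /m/ precedes the alveolar consonant /z/, so it assimilates in place to [n]. /m/ precedes the alveolar consonant /s/, so it assimilates in place to [n]. /hemzoomseug/ → henzoonseug.
Rule 2 (final e-epenthesis): the form ends in the consonant /g/, so [e] is inserted word-finally. /henzoonseug/ → henzoonseuge.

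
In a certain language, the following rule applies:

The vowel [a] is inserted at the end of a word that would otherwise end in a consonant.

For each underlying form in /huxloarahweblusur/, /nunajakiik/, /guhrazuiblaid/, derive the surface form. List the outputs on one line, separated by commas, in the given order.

huxloarahweblusura, nunajakiika, guhrazuiblaida

/huxloarahweblusur/: the form ends in the consonant /r/, so [a] is inserted word-finally. → [huxloarahweblusura].
/nunajakiik/: the form ends in the consonant /k/, so [a] is inserted word-finally. → [nunajakiika].
/guhrazuiblaid/: the form ends in the consonant /d/, so [a] is inserted word-finally. → [guhrazuiblaida].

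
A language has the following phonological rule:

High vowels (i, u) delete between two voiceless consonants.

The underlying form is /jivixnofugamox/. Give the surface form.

jivixnofugamox

No segment of /jivixnofugamox/ meets the structural description of the rule, so the form surfaces unchanged.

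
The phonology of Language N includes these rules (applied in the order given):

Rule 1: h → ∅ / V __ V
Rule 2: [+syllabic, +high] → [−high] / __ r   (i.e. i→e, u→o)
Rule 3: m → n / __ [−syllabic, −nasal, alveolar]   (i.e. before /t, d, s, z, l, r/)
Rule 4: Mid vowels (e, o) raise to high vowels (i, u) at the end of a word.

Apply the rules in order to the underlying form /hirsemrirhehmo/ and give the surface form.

hersenrerhehmu

Rule 1 (intervocalic h-deletion): no segment meets the environment; /hirsemrirhehmo/ is unchanged.
Rule 2 (pre-rhotic lowering): /i/ is a high vowel immediately before /r/, so it lowers to [e]. /i/ is a high vowel immediately before /r/, so it lowers to [e]. /hirsemrirhehmo/ → hersemrerhehmo.
Rule 3 (nasal place assimilation): /m/ precedes the alveolar consonant /r/, so it assimilates in place to [n]. /hersemrerhehmo/ → hersenrerhehmo.
Rule 4 (final vowel raising): /o/ is a mid vowel in word-final position, so it raises to [u]. /hersenrerhehmo/ → hersenrerhehmu.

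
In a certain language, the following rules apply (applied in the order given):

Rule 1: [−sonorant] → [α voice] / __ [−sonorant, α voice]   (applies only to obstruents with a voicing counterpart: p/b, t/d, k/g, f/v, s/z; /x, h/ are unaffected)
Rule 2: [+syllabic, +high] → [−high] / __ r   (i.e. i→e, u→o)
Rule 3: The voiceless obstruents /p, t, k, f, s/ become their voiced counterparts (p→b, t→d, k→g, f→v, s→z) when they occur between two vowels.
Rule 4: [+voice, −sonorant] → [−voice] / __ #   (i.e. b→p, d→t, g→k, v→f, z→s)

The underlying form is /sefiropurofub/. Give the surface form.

severoborovup

Rule 1 (regressive voicing assimilation): no segment meets the environment; /sefiropurofub/ is unchanged.
Rule 2 (pre-rhotic lowering): /i/ is a high vowel immediately before /r/, so it lowers to [e]. /u/ is a high vowel immediately before /r/, so it lowers to [o]. /sefiropurofub/ → seferoporofub.
Rule 3 (intervocalic voicing): /f/ is a voiceless obstruent between vowels /e/ and /e/, so it voices to [v]. /p/ is a voiceless obstruent between vowels /o/ and /o/, so it voices to [b]. /f/ is a voiceless obstruent between vowels /o/ and /u/, so it voices to [v]. /seferoporofub/ → severoborovub.
Rule 4 (final devoicing): /b/ is a voiced obstruent in word-final position, so it devoices to [p]. /severoborovub/ → severoborovup.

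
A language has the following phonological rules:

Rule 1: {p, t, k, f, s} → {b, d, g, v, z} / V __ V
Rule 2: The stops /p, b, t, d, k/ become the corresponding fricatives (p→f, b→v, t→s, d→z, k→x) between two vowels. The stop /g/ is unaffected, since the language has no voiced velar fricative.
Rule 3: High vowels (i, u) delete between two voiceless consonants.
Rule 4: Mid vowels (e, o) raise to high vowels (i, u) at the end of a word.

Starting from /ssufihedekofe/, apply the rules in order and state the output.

Rule 1 (intervocalic voicing): /f/ is a voiceless obstruent between vowels /u/ and /i/, so it voices to [v]. /k/ is a voiceless obstruent between vowels /e/ and /o/, so it voices to [g]. /f/ is a voiceless obstruent between vowels /o/ and /e/, so it voices to [v]. /ssufihedekofe/ → ssuvihedegove.
Rule 2 (intervocalic spirantization): /d/ is a stop between vowels /e/ and /e/, so it spirantizes to the fricative [z]. /ssuvihedegove/ → ssuvihezegove.
Rule 3 (high vowel syncope): no segment meets the environment; /ssuvihezegove/ is unchanged.
Rule 4 (final vowel raising): /e/ is a mid vowel in word-final position, so it raises to [i]. /ssuvihezegove/ → ssuvihezegovi.

ssuvihezegovi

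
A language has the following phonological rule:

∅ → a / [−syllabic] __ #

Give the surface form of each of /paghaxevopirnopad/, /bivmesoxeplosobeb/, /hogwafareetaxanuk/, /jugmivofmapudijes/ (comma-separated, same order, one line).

paghaxevopirnopada, bivmesoxeplosobeba, hogwafareetaxanuka, jugmivofmapudijesa

/paghaxevopirnopad/: the form ends in the consonant /d/, so [a] is inserted word-finally. → [paghaxevopirnopada].
/bivmesoxeplosobeb/: the form ends in the consonant /b/, so [a] is inserted word-finally. → [bivmesoxeplosobeba].
/hogwafareetaxanuk/: the form ends in the consonant /k/, so [a] is inserted word-finally. → [hogwafareetaxanuka].
/jugmivofmapudijes/: the form ends in the consonant /s/, so [a] is inserted word-finally. → [jugmivofmapudijesa].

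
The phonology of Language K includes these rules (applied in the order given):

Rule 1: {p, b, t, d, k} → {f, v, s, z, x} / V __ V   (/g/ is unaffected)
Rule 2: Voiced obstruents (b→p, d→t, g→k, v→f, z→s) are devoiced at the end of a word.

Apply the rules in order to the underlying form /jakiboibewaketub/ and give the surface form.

Rule 1 (intervocalic spirantization): /k/ is a stop between vowels /a/ and /i/, so it spirantizes to the fricative [x]. /b/ is a stop between vowels /i/ and /o/, so it spirantizes to the fricative [v]. /b/ is a stop between vowels /i/ and /e/, so it spirantizes to the fricative [v]. /k/ is a stop between vowels /a/ and /e/, so it spirantizes to the fricative [x]. /t/ is a stop between vowels /e/ and /u/, so it spirantizes to the fricative [s]. /jakiboibewaketub/ → jaxivoivewaxesub.
Rule 2 (final devoicing): /b/ is a voiced obstruent in word-final position, so it devoices to [p]. /jaxivoivewaxesub/ → jaxivoivewaxesup.

jaxivoivewaxesup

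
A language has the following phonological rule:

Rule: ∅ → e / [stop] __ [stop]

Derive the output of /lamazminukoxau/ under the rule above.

No segment of /lamazminukoxau/ meets the structural description of the rule, so the form surfaces unchanged.

lamazminukoxau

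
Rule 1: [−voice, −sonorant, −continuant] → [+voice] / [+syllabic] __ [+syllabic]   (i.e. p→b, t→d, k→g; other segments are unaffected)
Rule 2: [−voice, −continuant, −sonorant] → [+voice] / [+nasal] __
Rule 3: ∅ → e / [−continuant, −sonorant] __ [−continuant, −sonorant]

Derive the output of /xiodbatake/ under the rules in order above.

xiodebadage

Rule 1 (intervocalic voicing): /t/ is a voiceless stop between vowels /a/ and /a/, so it voices to [d]. /k/ is a voiceless stop between vowels /a/ and /e/, so it voices to [g]. /xiodbatake/ → xiodbadage.
Rule 2 (post-nasal voicing): no segment meets the environment; /xiodbadage/ is unchanged.
Rule 3 (stop-cluster e-epenthesis): /d/ and /b/ form a stop–stop cluster, so [e] is inserted between them. /xiodbadage/ → xiodebadage.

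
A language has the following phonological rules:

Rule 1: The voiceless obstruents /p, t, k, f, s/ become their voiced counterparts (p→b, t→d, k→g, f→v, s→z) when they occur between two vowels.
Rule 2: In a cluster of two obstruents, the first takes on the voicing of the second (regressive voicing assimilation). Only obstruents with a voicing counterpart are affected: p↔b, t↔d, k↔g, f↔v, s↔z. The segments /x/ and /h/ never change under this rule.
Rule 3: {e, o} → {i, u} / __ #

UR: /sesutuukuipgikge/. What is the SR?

Rule 1 (intervocalic voicing): /s/ is a voiceless obstruent between vowels /e/ and /u/, so it voices to [z]. /t/ is a voiceless obstruent between vowels /u/ and /u/, so it voices to [d]. /k/ is a voiceless obstruent between vowels /u/ and /u/, so it voices to [g]. /sesutuukuipgikge/ → sezuduuguipgikge.
Rule 2 (regressive voicing assimilation): /p/ precedes the voiced obstruent /g/, so it voices to [b] by assimilation. /k/ precedes the voiced obstruent /g/, so it voices to [g] by assimilation. /sezuduuguipgikge/ → sezuduuguibgigge.
Rule 3 (final vowel raising): /e/ is a mid vowel in word-final position, so it raises to [i]. /sezuduuguibgigge/ → sezuduuguibgiggi.

sezuduuguibgiggi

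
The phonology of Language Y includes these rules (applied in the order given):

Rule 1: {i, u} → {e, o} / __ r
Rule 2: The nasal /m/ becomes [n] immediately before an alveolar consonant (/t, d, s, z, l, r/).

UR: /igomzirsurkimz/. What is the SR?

igonzersorkinz

Rule 1 (pre-rhotic lowering): /i/ is a high vowel immediately before /r/, so it lowers to [e]. /u/ is a high vowel immediately before /r/, so it lowers to [o]. /igomzirsurkimz/ → igomzersorkimz.
Rule 2 (nasal place assimilation): /m/ precedes the alveolar consonant /z/, so it assimilates in place to [n]. /m/ precedes the alveolar consonant /z/, so it assimilates in place to [n]. /igomzersorkimz/ → igonzersorkinz.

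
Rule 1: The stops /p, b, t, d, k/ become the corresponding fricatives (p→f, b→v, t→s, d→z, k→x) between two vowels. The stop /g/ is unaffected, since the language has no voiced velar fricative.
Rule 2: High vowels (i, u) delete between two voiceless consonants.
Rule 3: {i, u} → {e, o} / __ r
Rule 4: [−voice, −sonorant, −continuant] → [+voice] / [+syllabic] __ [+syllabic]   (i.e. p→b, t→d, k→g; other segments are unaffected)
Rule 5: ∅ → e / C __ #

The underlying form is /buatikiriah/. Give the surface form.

Rule 1 (intervocalic spirantization): /t/ is a stop between vowels /a/ and /i/, so it spirantizes to the fricative [s]. /k/ is a stop between vowels /i/ and /i/, so it spirantizes to the fricative [x]. /buatikiriah/ → buasixiriah.
Rule 2 (high vowel syncope): /i/ is a high vowel flanked by voiceless consonants /s/ and /x/, so it deletes. /buasixiriah/ → buasxiriah.
Rule 3 (pre-rhotic lowering): /i/ is a high vowel immediately before /r/, so it lowers to [e]. /buasxiriah/ → buasxeriah.
Rule 4 (intervocalic voicing): no segment meets the environment; /buasxeriah/ is unchanged.
Rule 5 (final e-epenthesis): the form ends in the consonant /h/, so [e] is inserted word-finally. /buasxeriah/ → buasxeriahe.

buasxeriahe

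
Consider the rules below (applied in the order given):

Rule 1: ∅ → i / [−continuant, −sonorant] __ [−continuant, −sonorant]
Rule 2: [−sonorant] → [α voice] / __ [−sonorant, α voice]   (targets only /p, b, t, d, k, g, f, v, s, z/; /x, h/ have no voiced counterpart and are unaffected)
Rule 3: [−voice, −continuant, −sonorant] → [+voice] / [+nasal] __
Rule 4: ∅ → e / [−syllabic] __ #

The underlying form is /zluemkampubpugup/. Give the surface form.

Rule 1 (stop-cluster i-epenthesis): /b/ and /p/ form a stop–stop cluster, so [i] is inserted between them. /zluemkampubpugup/ → zluemkampubipugup.
Rule 2 (regressive voicing assimilation): no segment meets the environment; /zluemkampubipugup/ is unchanged.
Rule 3 (post-nasal voicing): /k/ is a voiceless stop immediately after the nasal /m/, so it voices to [g]. /p/ is a voiceless stop immediately after the nasal /m/, so it voices to [b]. /zluemkampubipugup/ → zluemgambubipugup.
Rule 4 (final e-epenthesis): the form ends in the consonant /p/, so [e] is inserted word-finally. /zluemgambubipugup/ → zluemgambubipugupe.

zluemgambubipugupe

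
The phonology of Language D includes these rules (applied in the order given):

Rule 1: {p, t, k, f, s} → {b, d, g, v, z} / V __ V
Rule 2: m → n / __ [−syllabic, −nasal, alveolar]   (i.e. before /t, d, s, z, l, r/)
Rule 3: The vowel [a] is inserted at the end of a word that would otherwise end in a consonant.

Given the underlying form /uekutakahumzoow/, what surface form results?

uegudagahunzoowa

Rule 1 (intervocalic voicing): /k/ is a voiceless obstruent between vowels /e/ and /u/, so it voices to [g]. /t/ is a voiceless obstruent between vowels /u/ and /a/, so it voices to [d]. /k/ is a voiceless obstruent between vowels /a/ and /a/, so it voices to [g]. /uekutakahumzoow/ → uegudagahumzoow.
Rule 2 (nasal place assimilation): /m/ precedes the alveolar consonant /z/, so it assimilates in place to [n]. /uegudagahumzoow/ → uegudagahunzoow.
Rule 3 (final a-epenthesis): the form ends in the consonant /w/, so [a] is inserted word-finally. /uegudagahunzoow/ → uegudagahunzoowa.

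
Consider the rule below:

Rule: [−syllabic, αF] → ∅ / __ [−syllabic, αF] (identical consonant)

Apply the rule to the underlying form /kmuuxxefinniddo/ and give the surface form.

/xx/ is a geminate; the first /x/ deletes.
/nn/ is a geminate; the first /n/ deletes.
/dd/ is a geminate; the first /d/ deletes.
The other instances of /k/, /m/, /x/, /f/, /n/, /d/ do not occur in the required environment and remain unchanged.
Surface form: [kmuuxefinido].

kmuuxefinido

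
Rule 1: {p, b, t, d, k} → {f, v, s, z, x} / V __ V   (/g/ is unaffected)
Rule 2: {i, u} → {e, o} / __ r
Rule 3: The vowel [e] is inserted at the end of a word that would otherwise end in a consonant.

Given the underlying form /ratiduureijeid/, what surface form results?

Rule 1 (intervocalic spirantization): /t/ is a stop between vowels /a/ and /i/, so it spirantizes to the fricative [s]. /d/ is a stop between vowels /i/ and /u/, so it spirantizes to the fricative [z]. /ratiduureijeid/ → rasizuureijeid.
Rule 2 (pre-rhotic lowering): /u/ is a high vowel immediately before /r/, so it lowers to [o]. /rasizuureijeid/ → rasizuoreijeid.
Rule 3 (final e-epenthesis): the form ends in the consonant /d/, so [e] is inserted word-finally. /rasizuoreijeid/ → rasizuoreijeide.

rasizuoreijeide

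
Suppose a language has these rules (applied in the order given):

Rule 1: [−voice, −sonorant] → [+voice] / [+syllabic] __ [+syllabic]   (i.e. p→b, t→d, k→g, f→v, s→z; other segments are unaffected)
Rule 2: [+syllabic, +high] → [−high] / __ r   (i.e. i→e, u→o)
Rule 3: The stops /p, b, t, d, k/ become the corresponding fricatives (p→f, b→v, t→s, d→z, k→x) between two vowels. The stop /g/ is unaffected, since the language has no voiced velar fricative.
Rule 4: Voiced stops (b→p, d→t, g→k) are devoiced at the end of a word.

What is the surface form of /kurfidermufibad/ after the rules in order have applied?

Rule 1 (intervocalic voicing): /f/ is a voiceless obstruent between vowels /u/ and /i/, so it voices to [v]. /kurfidermufibad/ → kurfidermuvibad.
Rule 2 (pre-rhotic lowering): /u/ is a high vowel immediately before /r/, so it lowers to [o]. /kurfidermuvibad/ → korfidermuvibad.
Rule 3 (intervocalic spirantization): /d/ is a stop between vowels /i/ and /e/, so it spirantizes to the fricative [z]. /b/ is a stop between vowels /i/ and /a/, so it spirantizes to the fricative [v]. /korfidermuvibad/ → korfizermuvivad.
Rule 4 (final devoicing): /d/ is a voiced stop in word-final position, so it devoices to [t]. /korfizermuvivad/ → korfizermuvivat.

korfizermuvivat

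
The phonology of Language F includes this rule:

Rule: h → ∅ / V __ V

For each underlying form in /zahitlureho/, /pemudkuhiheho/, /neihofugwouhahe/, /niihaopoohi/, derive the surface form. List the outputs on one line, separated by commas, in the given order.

/zahitlureho/: /h/ occurs between vowels /a/ and /i/, so it deletes. /h/ occurs between vowels /e/ and /o/, so it deletes. → [zaitlureo].
/pemudkuhiheho/: /h/ occurs between vowels /u/ and /i/, so it deletes. /h/ occurs between vowels /i/ and /e/, so it deletes. /h/ occurs between vowels /e/ and /o/, so it deletes. → [pemudkuieo].
/neihofugwouhahe/: /h/ occurs between vowels /i/ and /o/, so it deletes. /h/ occurs between vowels /u/ and /a/, so it deletes. /h/ occurs between vowels /a/ and /e/, so it deletes. → [neiofugwouae].
/niihaopoohi/: /h/ occurs between vowels /i/ and /a/, so it deletes. /h/ occurs between vowels /o/ and /i/, so it deletes. → [niiaopooi].

zaitlureo, pemudkuieo, neiofugwouae, niiaopooi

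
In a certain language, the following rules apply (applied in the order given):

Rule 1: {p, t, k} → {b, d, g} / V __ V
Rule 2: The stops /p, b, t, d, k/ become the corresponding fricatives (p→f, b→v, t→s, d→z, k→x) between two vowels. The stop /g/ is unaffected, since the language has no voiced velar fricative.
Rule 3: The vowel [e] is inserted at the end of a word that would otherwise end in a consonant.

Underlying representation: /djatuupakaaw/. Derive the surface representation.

Rule 1 (intervocalic voicing): /t/ is a voiceless stop between vowels /a/ and /u/, so it voices to [d]. /p/ is a voiceless stop between vowels /u/ and /a/, so it voices to [b]. /k/ is a voiceless stop between vowels /a/ and /a/, so it voices to [g]. /djatuupakaaw/ → djaduubagaaw.
Rule 2 (intervocalic spirantization): /d/ is a stop between vowels /a/ and /u/, so it spirantizes to the fricative [z]. /b/ is a stop between vowels /u/ and /a/, so it spirantizes to the fricative [v]. /djaduubagaaw/ → djazuuvagaaw.
Rule 3 (final e-epenthesis): the form ends in the consonant /w/, so [e] is inserted word-finally. /djazuuvagaaw/ → djazuuvagaawe.

djazuuvagaawe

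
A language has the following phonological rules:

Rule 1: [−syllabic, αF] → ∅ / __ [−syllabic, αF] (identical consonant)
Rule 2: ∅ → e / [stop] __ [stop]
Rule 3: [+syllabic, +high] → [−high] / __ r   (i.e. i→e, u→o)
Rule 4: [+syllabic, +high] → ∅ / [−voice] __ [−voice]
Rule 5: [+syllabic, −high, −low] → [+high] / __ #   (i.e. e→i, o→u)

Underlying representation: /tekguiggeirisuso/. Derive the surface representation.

tekeguigeerissu

Rule 1 (degemination): /gg/ is a geminate; the first /g/ deletes. /tekguiggeirisuso/ → tekguigeirisuso.
Rule 2 (stop-cluster e-epenthesis): /k/ and /g/ form a stop–stop cluster, so [e] is inserted between them. /tekguigeirisuso/ → tekeguigeirisuso.
Rule 3 (pre-rhotic lowering): /i/ is a high vowel immediately before /r/, so it lowers to [e]. /tekeguigeirisuso/ → tekeguigeerisuso.
Rule 4 (high vowel syncope): /u/ is a high vowel flanked by voiceless consonants /s/ and /s/, so it deletes. /tekeguigeerisuso/ → tekeguigeerisso.
Rule 5 (final vowel raising): /o/ is a mid vowel in word-final position, so it raises to [u]. /tekeguigeerisso/ → tekeguigeerissu.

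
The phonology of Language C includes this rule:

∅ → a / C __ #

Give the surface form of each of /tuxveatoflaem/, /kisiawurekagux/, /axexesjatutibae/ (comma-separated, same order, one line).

tuxveatoflaema, kisiawurekaguxa, axexesjatutibae

/tuxveatoflaem/: the form ends in the consonant /m/, so [a] is inserted word-finally. → [tuxveatoflaema].
/kisiawurekagux/: the form ends in the consonant /x/, so [a] is inserted word-finally. → [kisiawurekaguxa].
/axexesjatutibae/: the rule's environment is not met; surfaces unchanged as [axexesjatutibae].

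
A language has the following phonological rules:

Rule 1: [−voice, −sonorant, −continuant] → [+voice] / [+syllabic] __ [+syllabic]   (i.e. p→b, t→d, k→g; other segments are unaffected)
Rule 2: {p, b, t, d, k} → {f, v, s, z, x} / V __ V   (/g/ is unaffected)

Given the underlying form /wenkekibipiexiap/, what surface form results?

Rule 1 (intervocalic voicing): /k/ is a voiceless stop between vowels /e/ and /i/, so it voices to [g]. /p/ is a voiceless stop between vowels /i/ and /i/, so it voices to [b]. /wenkekibipiexiap/ → wenkegibibiexiap.
Rule 2 (intervocalic spirantization): /b/ is a stop between vowels /i/ and /i/, so it spirantizes to the fricative [v]. /b/ is a stop between vowels /i/ and /i/, so it spirantizes to the fricative [v]. /wenkegibibiexiap/ → wenkegiviviexiap.

wenkegiviviexiap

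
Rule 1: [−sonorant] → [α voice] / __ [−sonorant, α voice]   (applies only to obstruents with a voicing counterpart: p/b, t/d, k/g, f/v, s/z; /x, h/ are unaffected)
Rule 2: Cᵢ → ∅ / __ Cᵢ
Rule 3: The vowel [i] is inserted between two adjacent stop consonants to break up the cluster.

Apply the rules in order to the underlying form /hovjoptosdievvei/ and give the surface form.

Rule 1 (regressive voicing assimilation): /s/ precedes the voiced obstruent /d/, so it voices to [z] by assimilation. /hovjoptosdievvei/ → hovjoptozdievvei.
Rule 2 (degemination): /vv/ is a geminate; the first /v/ deletes. /hovjoptozdievvei/ → hovjoptozdievei.
Rule 3 (stop-cluster i-epenthesis): /p/ and /t/ form a stop–stop cluster, so [i] is inserted between them. /hovjoptozdievei/ → hovjopitozdievei.

hovjopitozdievei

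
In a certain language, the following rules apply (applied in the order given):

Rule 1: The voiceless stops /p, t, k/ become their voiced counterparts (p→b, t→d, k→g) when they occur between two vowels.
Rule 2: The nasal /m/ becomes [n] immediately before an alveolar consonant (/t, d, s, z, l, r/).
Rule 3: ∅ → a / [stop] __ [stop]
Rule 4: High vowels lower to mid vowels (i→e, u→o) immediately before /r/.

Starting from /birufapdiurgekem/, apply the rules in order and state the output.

Rule 1 (intervocalic voicing): /k/ is a voiceless stop between vowels /e/ and /e/, so it voices to [g]. /birufapdiurgekem/ → birufapdiurgegem.
Rule 2 (nasal place assimilation): no segment meets the environment; /birufapdiurgegem/ is unchanged.
Rule 3 (stop-cluster a-epenthesis): /p/ and /d/ form a stop–stop cluster, so [a] is inserted between them. /birufapdiurgegem/ → birufapadiurgegem.
Rule 4 (pre-rhotic lowering): /i/ is a high vowel immediately before /r/, so it lowers to [e]. /u/ is a high vowel immediately before /r/, so it lowers to [o]. /birufapadiurgegem/ → berufapadiorgegem.

berufapadiorgegem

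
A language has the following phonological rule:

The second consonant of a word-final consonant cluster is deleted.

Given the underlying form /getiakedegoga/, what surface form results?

No segment of /getiakedegoga/ meets the structural description of the rule, so the form surfaces unchanged.

getiakedegoga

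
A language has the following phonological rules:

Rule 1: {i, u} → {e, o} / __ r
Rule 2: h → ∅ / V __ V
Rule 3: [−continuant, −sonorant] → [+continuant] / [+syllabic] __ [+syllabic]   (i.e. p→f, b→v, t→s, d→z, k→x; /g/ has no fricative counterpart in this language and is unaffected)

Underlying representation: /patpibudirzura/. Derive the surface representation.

Rule 1 (pre-rhotic lowering): /i/ is a high vowel immediately before /r/, so it lowers to [e]. /u/ is a high vowel immediately before /r/, so it lowers to [o]. /patpibudirzura/ → patpibuderzora.
Rule 2 (intervocalic h-deletion): no segment meets the environment; /patpibuderzora/ is unchanged.
Rule 3 (intervocalic spirantization): /b/ is a stop between vowels /i/ and /u/, so it spirantizes to the fricative [v]. /d/ is a stop between vowels /u/ and /e/, so it spirantizes to the fricative [z]. /patpibuderzora/ → patpivuzerzora.

patpivuzerzora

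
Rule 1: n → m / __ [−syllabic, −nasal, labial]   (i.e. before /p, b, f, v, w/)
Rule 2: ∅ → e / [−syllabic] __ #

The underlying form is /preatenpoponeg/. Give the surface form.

preatempoponege

Rule 1 (nasal place assimilation): /n/ precedes the labial consonant /p/, so it assimilates in place to [m]. /preatenpoponeg/ → preatempoponeg.
Rule 2 (final e-epenthesis): the form ends in the consonant /g/, so [e] is inserted word-finally. /preatempoponeg/ → preatempoponege.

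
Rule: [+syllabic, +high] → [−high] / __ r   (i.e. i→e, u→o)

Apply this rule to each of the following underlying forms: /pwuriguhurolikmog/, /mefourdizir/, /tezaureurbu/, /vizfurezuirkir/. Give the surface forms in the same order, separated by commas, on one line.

pworiguhorolikmog, mefoordizer, tezaoreorbu, vizforezuerker

/pwuriguhurolikmog/: /u/ is a high vowel immediately before /r/, so it lowers to [o]. /u/ is a high vowel immediately before /r/, so it lowers to [o]. → [pworiguhorolikmog].
/mefourdizir/: /u/ is a high vowel immediately before /r/, so it lowers to [o]. /i/ is a high vowel immediately before /r/, so it lowers to [e]. → [mefoordizer].
/tezaureurbu/: /u/ is a high vowel immediately before /r/, so it lowers to [o]. /u/ is a high vowel immediately before /r/, so it lowers to [o]. → [tezaoreorbu].
/vizfurezuirkir/: /u/ is a high vowel immediately before /r/, so it lowers to [o]. /i/ is a high vowel immediately before /r/, so it lowers to [e]. /i/ is a high vowel immediately before /r/, so it lowers to [e]. → [vizforezuerker].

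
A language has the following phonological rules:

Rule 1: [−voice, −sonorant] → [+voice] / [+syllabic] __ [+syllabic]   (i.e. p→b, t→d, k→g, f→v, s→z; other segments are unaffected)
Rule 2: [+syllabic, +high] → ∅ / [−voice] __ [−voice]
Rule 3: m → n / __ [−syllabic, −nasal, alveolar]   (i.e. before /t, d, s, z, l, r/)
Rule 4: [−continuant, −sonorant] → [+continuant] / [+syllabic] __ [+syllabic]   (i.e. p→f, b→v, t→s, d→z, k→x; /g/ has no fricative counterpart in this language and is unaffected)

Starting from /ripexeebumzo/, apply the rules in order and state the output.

rivexeevunzo

Rule 1 (intervocalic voicing): /p/ is a voiceless obstruent between vowels /i/ and /e/, so it voices to [b]. /ripexeebumzo/ → ribexeebumzo.
Rule 2 (high vowel syncope): no segment meets the environment; /ribexeebumzo/ is unchanged.
Rule 3 (nasal place assimilation): /m/ precedes the alveolar consonant /z/, so it assimilates in place to [n]. /ribexeebumzo/ → ribexeebunzo.
Rule 4 (intervocalic spirantization): /b/ is a stop between vowels /i/ and /e/, so it spirantizes to the fricative [v]. /b/ is a stop between vowels /e/ and /u/, so it spirantizes to the fricative [v]. /ribexeebunzo/ → rivexeevunzo.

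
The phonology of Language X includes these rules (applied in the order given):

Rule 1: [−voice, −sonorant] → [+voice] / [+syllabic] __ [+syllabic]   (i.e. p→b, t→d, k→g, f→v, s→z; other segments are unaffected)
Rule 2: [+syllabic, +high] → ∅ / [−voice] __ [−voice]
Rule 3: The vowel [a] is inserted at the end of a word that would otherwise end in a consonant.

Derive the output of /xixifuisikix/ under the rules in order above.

xxivuizigixa

Rule 1 (intervocalic voicing): /f/ is a voiceless obstruent between vowels /i/ and /u/, so it voices to [v]. /s/ is a voiceless obstruent between vowels /i/ and /i/, so it voices to [z]. /k/ is a voiceless obstruent between vowels /i/ and /i/, so it voices to [g]. /xixifuisikix/ → xixivuizigix.
Rule 2 (high vowel syncope): /i/ is a high vowel flanked by voiceless consonants /x/ and /x/, so it deletes. /xixivuizigix/ → xxivuizigix.
Rule 3 (final a-epenthesis): the form ends in the consonant /x/, so [a] is inserted word-finally. /xxivuizigix/ → xxivuizigixa.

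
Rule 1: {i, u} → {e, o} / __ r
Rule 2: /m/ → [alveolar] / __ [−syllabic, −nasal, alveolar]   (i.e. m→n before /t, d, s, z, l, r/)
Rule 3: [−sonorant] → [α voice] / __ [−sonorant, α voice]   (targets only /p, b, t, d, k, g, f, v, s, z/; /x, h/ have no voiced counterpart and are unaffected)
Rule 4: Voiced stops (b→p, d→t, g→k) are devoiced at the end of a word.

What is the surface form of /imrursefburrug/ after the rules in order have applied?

Rule 1 (pre-rhotic lowering): /u/ is a high vowel immediately before /r/, so it lowers to [o]. /u/ is a high vowel immediately before /r/, so it lowers to [o]. /imrursefburrug/ → imrorsefborrug.
Rule 2 (nasal place assimilation): /m/ precedes the alveolar consonant /r/, so it assimilates in place to [n]. /imrorsefborrug/ → inrorsefborrug.
Rule 3 (regressive voicing assimilation): /f/ precedes the voiced obstruent /b/, so it voices to [v] by assimilation. /inrorsefborrug/ → inrorsevborrug.
Rule 4 (final devoicing): /g/ is a voiced stop in word-final position, so it devoices to [k]. /inrorsevborrug/ → inrorsevborruk.

inrorsevborruk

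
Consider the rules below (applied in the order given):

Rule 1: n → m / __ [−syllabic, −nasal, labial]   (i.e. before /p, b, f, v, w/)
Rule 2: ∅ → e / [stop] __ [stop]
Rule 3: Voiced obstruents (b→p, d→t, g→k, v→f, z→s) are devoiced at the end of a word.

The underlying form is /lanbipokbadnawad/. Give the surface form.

lambipokebadnawat

Rule 1 (nasal place assimilation): /n/ precedes the labial consonant /b/, so it assimilates in place to [m]. /lanbipokbadnawad/ → lambipokbadnawad.
Rule 2 (stop-cluster e-epenthesis): /k/ and /b/ form a stop–stop cluster, so [e] is inserted between them. /lambipokbadnawad/ → lambipokebadnawad.
Rule 3 (final devoicing): /d/ is a voiced obstruent in word-final position, so it devoices to [t]. /lambipokebadnawad/ → lambipokebadnawat.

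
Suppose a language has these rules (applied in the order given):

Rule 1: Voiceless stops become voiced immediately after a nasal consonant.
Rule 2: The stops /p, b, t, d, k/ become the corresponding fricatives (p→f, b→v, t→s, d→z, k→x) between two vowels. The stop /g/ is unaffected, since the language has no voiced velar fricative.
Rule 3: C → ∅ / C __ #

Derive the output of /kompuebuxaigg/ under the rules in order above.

kombuevuxaig

Rule 1 (post-nasal voicing): /p/ is a voiceless stop immediately after the nasal /m/, so it voices to [b]. /kompuebuxaigg/ → kombuebuxaigg.
Rule 2 (intervocalic spirantization): /b/ is a stop between vowels /e/ and /u/, so it spirantizes to the fricative [v]. /kombuebuxaigg/ → kombuevuxaigg.
Rule 3 (final cluster simplification): /g/ is the second consonant of a word-final cluster /gg/, so it deletes. /kombuevuxaigg/ → kombuevuxaig.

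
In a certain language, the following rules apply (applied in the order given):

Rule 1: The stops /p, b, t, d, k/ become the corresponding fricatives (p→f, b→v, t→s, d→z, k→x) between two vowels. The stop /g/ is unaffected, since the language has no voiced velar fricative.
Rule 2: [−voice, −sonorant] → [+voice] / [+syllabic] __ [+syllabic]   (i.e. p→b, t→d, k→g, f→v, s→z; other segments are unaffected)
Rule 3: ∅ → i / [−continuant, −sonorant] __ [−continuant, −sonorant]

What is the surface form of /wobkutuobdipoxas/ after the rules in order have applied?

wobikuzuobidivoxas

Rule 1 (intervocalic spirantization): /t/ is a stop between vowels /u/ and /u/, so it spirantizes to the fricative [s]. /p/ is a stop between vowels /i/ and /o/, so it spirantizes to the fricative [f]. /wobkutuobdipoxas/ → wobkusuobdifoxas.
Rule 2 (intervocalic voicing): /s/ is a voiceless obstruent between vowels /u/ and /u/, so it voices to [z]. /f/ is a voiceless obstruent between vowels /i/ and /o/, so it voices to [v]. /wobkusuobdifoxas/ → wobkuzuobdivoxas.
Rule 3 (stop-cluster i-epenthesis): /b/ and /k/ form a stop–stop cluster, so [i] is inserted between them. /b/ and /d/ form a stop–stop cluster, so [i] is inserted between them. /wobkuzuobdivoxas/ → wobikuzuobidivoxas.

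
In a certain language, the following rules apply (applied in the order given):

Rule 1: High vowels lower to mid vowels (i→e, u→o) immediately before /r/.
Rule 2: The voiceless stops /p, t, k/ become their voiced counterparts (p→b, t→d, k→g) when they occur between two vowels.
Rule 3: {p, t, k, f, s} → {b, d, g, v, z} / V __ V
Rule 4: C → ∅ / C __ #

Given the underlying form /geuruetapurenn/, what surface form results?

georuedaboren

Rule 1 (pre-rhotic lowering): /u/ is a high vowel immediately before /r/, so it lowers to [o]. /u/ is a high vowel immediately before /r/, so it lowers to [o]. /geuruetapurenn/ → georuetaporenn.
Rule 2 (intervocalic voicing): /t/ is a voiceless stop between vowels /e/ and /a/, so it voices to [d]. /p/ is a voiceless stop between vowels /a/ and /o/, so it voices to [b]. /georuetaporenn/ → georuedaborenn.
Rule 3 (intervocalic voicing): no segment meets the environment; /georuedaborenn/ is unchanged.
Rule 4 (final cluster simplification): /n/ is the second consonant of a word-final cluster /nn/, so it deletes. /georuedaborenn/ → georuedaboren.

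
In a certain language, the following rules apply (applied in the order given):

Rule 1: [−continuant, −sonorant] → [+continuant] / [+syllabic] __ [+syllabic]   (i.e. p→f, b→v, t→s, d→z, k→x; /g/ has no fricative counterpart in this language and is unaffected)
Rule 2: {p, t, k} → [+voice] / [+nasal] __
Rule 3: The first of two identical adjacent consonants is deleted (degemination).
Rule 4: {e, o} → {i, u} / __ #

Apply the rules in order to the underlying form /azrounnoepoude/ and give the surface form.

azrounoefouzi

Rule 1 (intervocalic spirantization): /p/ is a stop between vowels /e/ and /o/, so it spirantizes to the fricative [f]. /d/ is a stop between vowels /u/ and /e/, so it spirantizes to the fricative [z]. /azrounnoepoude/ → azrounnoefouze.
Rule 2 (post-nasal voicing): no segment meets the environment; /azrounnoefouze/ is unchanged.
Rule 3 (degemination): /nn/ is a geminate; the first /n/ deletes. /azrounnoefouze/ → azrounoefouze.
Rule 4 (final vowel raising): /e/ is a mid vowel in word-final position, so it raises to [i]. /azrounoefouze/ → azrounoefouzi.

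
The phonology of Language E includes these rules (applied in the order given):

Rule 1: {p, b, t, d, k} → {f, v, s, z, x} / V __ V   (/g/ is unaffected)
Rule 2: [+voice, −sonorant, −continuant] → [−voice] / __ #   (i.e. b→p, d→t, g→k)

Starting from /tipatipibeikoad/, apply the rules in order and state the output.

Rule 1 (intervocalic spirantization): /p/ is a stop between vowels /i/ and /a/, so it spirantizes to the fricative [f]. /t/ is a stop between vowels /a/ and /i/, so it spirantizes to the fricative [s]. /p/ is a stop between vowels /i/ and /i/, so it spirantizes to the fricative [f]. /b/ is a stop between vowels /i/ and /e/, so it spirantizes to the fricative [v]. /k/ is a stop between vowels /i/ and /o/, so it spirantizes to the fricative [x]. /tipatipibeikoad/ → tifasifiveixoad.
Rule 2 (final devoicing): /d/ is a voiced stop in word-final position, so it devoices to [t]. /tifasifiveixoad/ → tifasifiveixoat.

tifasifiveixoat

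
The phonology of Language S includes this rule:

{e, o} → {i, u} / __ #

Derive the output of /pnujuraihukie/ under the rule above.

pnujuraihukii

/e/ is a mid vowel in word-final position, so it raises to [i].
Surface form: [pnujuraihukii].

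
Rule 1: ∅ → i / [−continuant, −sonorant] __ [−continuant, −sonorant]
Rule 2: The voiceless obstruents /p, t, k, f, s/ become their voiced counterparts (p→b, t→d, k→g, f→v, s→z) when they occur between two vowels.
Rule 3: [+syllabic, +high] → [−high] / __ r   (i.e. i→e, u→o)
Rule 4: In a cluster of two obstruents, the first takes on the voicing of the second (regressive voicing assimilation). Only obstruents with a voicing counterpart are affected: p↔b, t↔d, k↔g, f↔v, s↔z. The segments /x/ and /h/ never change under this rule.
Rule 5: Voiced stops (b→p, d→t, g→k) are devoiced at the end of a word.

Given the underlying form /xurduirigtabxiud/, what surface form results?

xorduerigidapxiut

Rule 1 (stop-cluster i-epenthesis): /g/ and /t/ form a stop–stop cluster, so [i] is inserted between them. /xurduirigtabxiud/ → xurduirigitabxiud.
Rule 2 (intervocalic voicing): /t/ is a voiceless obstruent between vowels /i/ and /a/, so it voices to [d]. /xurduirigitabxiud/ → xurduirigidabxiud.
Rule 3 (pre-rhotic lowering): /u/ is a high vowel immediately before /r/, so it lowers to [o]. /i/ is a high vowel immediately before /r/, so it lowers to [e]. /xurduirigidabxiud/ → xorduerigidabxiud.
Rule 4 (regressive voicing assimilation): /b/ precedes the voiceless obstruent /x/, so it devoices to [p] by assimilation. /xorduerigidabxiud/ → xorduerigidapxiud.
Rule 5 (final devoicing): /d/ is a voiced stop in word-final position, so it devoices to [t]. /xorduerigidapxiud/ → xorduerigidapxiut.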